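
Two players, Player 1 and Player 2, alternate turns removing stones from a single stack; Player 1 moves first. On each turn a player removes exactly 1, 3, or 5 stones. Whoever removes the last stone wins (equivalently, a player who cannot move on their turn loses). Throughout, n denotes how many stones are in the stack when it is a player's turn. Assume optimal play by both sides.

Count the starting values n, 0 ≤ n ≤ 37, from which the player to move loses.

19

Label each position W (a win for the player to move) or L (a loss). A position with no legal move is L; any other position is W exactly when some move reaches an L, and L when every move reaches a W.
n=0: no move → L
n=1: →0(L), so W
n=2: →1(W) only, which is W, so L
n=3: →2(L), so W
n=4: →3(W), 1(W) — all W, so L
n=5: →4(L), so W
n=6: →5(W), 3(W), 1(W) — all W, so L
n=7: →6(L), so W
n=8: →7(W), 5(W), 3(W) — all W, so L
n=9: →8(L), so W
n=10: →9(W), 7(W), 5(W) — all W, so L
n=11: →10(L), so W
n=12: →11(W), 9(W), 7(W) — all W, so L
n=13: →12(L), so W
n=14: →13(W), 11(W), 9(W) — all W, so L
n=15: →14(L), so W
n=16: →15(W), 13(W), 11(W) — all W, so L
n=17: →16(L), so W
n=18: →17(W), 15(W), 13(W) — all W, so L
n=19: →18(L), so W
n=20: →19(W), 17(W), 15(W) — all W, so L
n=21: →20(L), so W
n=22: →21(W), 19(W), 17(W) — all W, so L
n=23: →22(L), so W
n=24: →23(W), 21(W), 19(W) — all W, so L
n=25: →24(L), so W
n=26: →25(W), 23(W), 21(W) — all W, so L
n=27: →26(L), so W
n=28: →27(W), 25(W), 23(W) — all W, so L
n=29: →28(L), so W
n=30: →29(W), 27(W), 25(W) — all W, so L
n=31: →30(L), so W
n=32: →31(W), 29(W), 27(W) — all W, so L
n=33: →32(L), so W
n=34: →33(W), 31(W), 29(W) — all W, so L
n=35: →34(L), so W
n=36: →35(W), 33(W), 31(W) — all W, so L
n=37: →36(L), so W
L entries with 0 ≤ n ≤ 37: n = 0, 2, 4, 6, 8, 10, 12, 14, 16, 18, 20, 22, 24, 26, 28, 30, 32, 34, 36; that makes 19.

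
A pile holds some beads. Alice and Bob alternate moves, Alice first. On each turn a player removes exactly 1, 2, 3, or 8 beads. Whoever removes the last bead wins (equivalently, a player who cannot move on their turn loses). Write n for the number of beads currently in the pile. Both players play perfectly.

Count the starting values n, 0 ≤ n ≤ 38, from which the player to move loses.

Classify positions by backward induction: terminal positions (no move available) are L. From any other position, the mover wins iff some move reaches an L.
n=0: no move → L
n=1: →0(L), so W
n=2: →0(L), so W
n=3: →0(L), so W
n=4: →3(W), 2(W), 1(W) — all W, so L
n=5: →4(L), so W
n=6: →4(L), so W
n=7: →4(L), so W
n=8: →0(L), so W
n=9: →8(W), 7(W), 6(W), 1(W) — all W, so L
n=10: →9(L), so W
n=11: →9(L), so W
n=12: →9(L), so W
n=13: →12(W), 11(W), 10(W), 5(W) — all W, so L
n=14: →13(L), so W
n=15: →13(L), so W
n=16: →13(L), so W
n=17: →9(L), so W
n=18: →17(W), 16(W), 15(W), 10(W) — all W, so L
n=19: →18(L), so W
n=20: →18(L), so W
n=21: →18(L), so W
n=22: →21(W), 20(W), 19(W), 14(W) — all W, so L
n=23: →22(L), so W
n=24: →22(L), so W
n=25: →22(L), so W
n=26: →18(L), so W
n=27: →26(W), 25(W), 24(W), 19(W) — all W, so L
n=28: →27(L), so W
n=29: →27(L), so W
n=30: →27(L), so W
n=31: →30(W), 29(W), 28(W), 23(W) — all W, so L
n=32: →31(L), so W
n=33: →31(L), so W
n=34: →31(L), so W
n=35: →27(L), so W
n=36: →35(W), 34(W), 33(W), 28(W) — all W, so L
n=37: →36(L), so W
n=38: →36(L), so W
L entries with 0 ≤ n ≤ 38: n = 0, 4, 9, 13, 18, 22, 27, 31, 36; that makes 9.

9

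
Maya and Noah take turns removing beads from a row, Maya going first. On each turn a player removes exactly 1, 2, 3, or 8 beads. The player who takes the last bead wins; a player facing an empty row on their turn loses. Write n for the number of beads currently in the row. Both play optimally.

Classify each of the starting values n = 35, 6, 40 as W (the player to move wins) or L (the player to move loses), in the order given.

Build the W/L table. Terminal = L. A non-terminal position is W if it has a move to some L; otherwise it is L.
n=0: no move → L
n=1: W (go to 0, an L position)
n=2: W (go to 0, an L position)
n=3: W (go to 0, an L position)
n=4: L (options 3(W), 2(W), 1(W) are all W)
n=5: W (go to 4, an L position)
n=6: W (go to 4, an L position)
n=7: W (go to 4, an L position)
n=8: W (go to 0, an L position)
n=9: L (options 8(W), 7(W), 6(W), 1(W) are all W)
n=10: W (go to 9, an L position)
n=11: W (go to 9, an L position)
n=12: W (go to 9, an L position)
n=13: L (options 12(W), 11(W), 10(W), 5(W) are all W)
n=14: W (go to 13, an L position)
n=15: W (go to 13, an L position)
n=16: W (go to 13, an L position)
n=17: W (go to 9, an L position)
n=18: L (options 17(W), 16(W), 15(W), 10(W) are all W)
n=19: W (go to 18, an L position)
n=20: W (go to 18, an L position)
n=21: W (go to 18, an L position)
n=22: L (options 21(W), 20(W), 19(W), 14(W) are all W)
n=23: W (go to 22, an L position)
n=24: W (go to 22, an L position)
n=25: W (go to 22, an L position)
n=26: W (go to 18, an L position)
n=27: L (options 26(W), 25(W), 24(W), 19(W) are all W)
n=28: W (go to 27, an L position)
n=29: W (go to 27, an L position)
n=30: W (go to 27, an L position)
n=31: L (options 30(W), 29(W), 28(W), 23(W) are all W)
n=32: W (go to 31, an L position)
n=33: W (go to 31, an L position)
n=34: W (go to 31, an L position)
n=35: W (go to 27, an L position)
n=36: L (options 35(W), 34(W), 33(W), 28(W) are all W)
n=37: W (go to 36, an L position)
n=38: W (go to 36, an L position)
n=39: W (go to 36, an L position)
n=40: L (options 39(W), 38(W), 37(W), 32(W) are all W)

35: W, 6: W, 40: L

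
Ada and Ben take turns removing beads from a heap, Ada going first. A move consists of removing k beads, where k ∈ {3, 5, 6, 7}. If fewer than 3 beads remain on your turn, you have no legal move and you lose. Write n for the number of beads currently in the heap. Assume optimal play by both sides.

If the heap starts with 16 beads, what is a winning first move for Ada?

Remove 5, leaving 11.

Positions with no move are L. A position that does have a move is losing for the player to move precisely when every available move leads to a winning position for the opponent. Fill in the labels:
n=0: no move → L
n=1: no move → L
n=2: no move → L
n=3: can move to 0, which is L ⇒ W
n=4: can move to 1, which is L ⇒ W
n=5: can move to 2, which is L ⇒ W
n=6: can move to 1, which is L ⇒ W
n=7: can move to 2, which is L ⇒ W
n=8: can move to 2, which is L ⇒ W
n=9: can move to 2, which is L ⇒ W
n=10: moves to 7(W), 5(W), 4(W), 3(W); every one is W ⇒ L
n=11: moves to 8(W), 6(W), 5(W), 4(W); every one is W ⇒ L
n=12: moves to 9(W), 7(W), 6(W), 5(W); every one is W ⇒ L
n=13: can move to 10, which is L ⇒ W
n=14: can move to 11, which is L ⇒ W
n=15: can move to 12, which is L ⇒ W
n=16: can move to 11, which is L ⇒ W
From 16, the L positions reachable in one move are: 11, 10. Any move reaching one of these is winning.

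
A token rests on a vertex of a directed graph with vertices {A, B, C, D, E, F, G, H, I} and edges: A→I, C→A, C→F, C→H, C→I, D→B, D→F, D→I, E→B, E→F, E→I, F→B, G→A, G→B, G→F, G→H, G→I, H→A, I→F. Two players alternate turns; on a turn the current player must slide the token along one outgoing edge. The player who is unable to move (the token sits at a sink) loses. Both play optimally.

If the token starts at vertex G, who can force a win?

Compute win/loss labels from the base case upward. A position with no move is L. Any other position is W if it can reach an L in one move, else L.
Every edge goes from a vertex to one that appears earlier in the order B, F, I, E, A, D, H, G, C, so processing vertices in that order labels each vertex after all of its successors.
B: no outgoing edge → L
F: reaches L-position B → W
I: only reaches F(W), which is W → L
E: reaches L-position I → W
A: reaches L-position I → W
D: reaches L-position I → W
H: only reaches A(W), which is W → L
G: reaches L-position H → W
C: reaches L-position H → W
From G the player to move can move to H, reaching an L position.

The first player wins.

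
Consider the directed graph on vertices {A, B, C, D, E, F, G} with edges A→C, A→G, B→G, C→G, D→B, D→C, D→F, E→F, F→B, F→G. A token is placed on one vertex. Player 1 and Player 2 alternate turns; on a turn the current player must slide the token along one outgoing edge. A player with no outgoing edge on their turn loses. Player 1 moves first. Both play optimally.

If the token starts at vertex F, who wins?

Player 1 wins.

Work bottom-up. With no move the player to move loses. Otherwise the position is W if at least one move leads to an L position for the opponent, and L if every move leads to a W.
Every edge goes from a vertex to one that appears earlier in the order G, C, B, F, D, A, E, so processing vertices in that order labels each vertex after all of its successors.
G: no outgoing edge → L
C: can move to G, which is L ⇒ W
B: can move to G, which is L ⇒ W
F: can move to G, which is L ⇒ W
D: moves to F(W), B(W), C(W); every one is W ⇒ L
A: can move to G, which is L ⇒ W
E: the only move is to F(W), a W ⇒ L
From F Player 1 can move to G, reaching an L position.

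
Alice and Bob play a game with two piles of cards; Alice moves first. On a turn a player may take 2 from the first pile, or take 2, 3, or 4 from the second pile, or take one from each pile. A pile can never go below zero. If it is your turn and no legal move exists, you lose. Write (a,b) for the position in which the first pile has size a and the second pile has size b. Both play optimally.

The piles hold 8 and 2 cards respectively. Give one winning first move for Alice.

Use the standard recursion: the mover loses at a terminal position; elsewhere, the mover wins exactly when some move hands the opponent an L position.
No move ever increases a pile, so every position that can arise here has a ≤ 8 and b ≤ 2; it is enough to label the cells with 0 ≤ a ≤ 8 and 0 ≤ b ≤ 2.
Every move lowers a or b (never raises either), so fill the grid row by row in increasing a, and left to right within a row: each cell's successors are then already labelled.
      b=0  b=1  b=2
a=0:    L    L    W
a=1:    L    W    W
a=2:    W    W    L
a=3:    W    L    L
a=4:    L    L    W
a=5:    L    W    W
a=6:    W    W    L
a=7:    W    L    L
a=8:    L    L    W
Cells with no legal move (terminal, hence L): (0,0), (0,1), (1,0).
The remaining L cells, each justified by listing all of its moves:
(2,2): L (options (0,2)(W), (2,0)(W), (1,1)(W) are all W)
(3,1): L (options (1,1)(W), (2,0)(W) are all W)
(3,2): L (options (1,2)(W), (3,0)(W), (2,1)(W) are all W)
(4,0): L (sole option (2,0)(W) is W)
(4,1): L (options (2,1)(W), (3,0)(W) are all W)
(5,0): L (sole option (3,0)(W) is W)
(6,2): L (options (4,2)(W), (6,0)(W), (5,1)(W) are all W)
(7,1): L (options (5,1)(W), (6,0)(W) are all W)
(7,2): L (options (5,2)(W), (7,0)(W), (6,1)(W) are all W)
(8,0): L (sole option (6,0)(W) is W)
(8,1): L (options (6,1)(W), (7,0)(W) are all W)
Every other cell has at least one move into one of the L cells above, so it is W.
From (8,2), the L positions reachable in one move are: (6,2), (8,0), (7,1). Any move reaching one of these is winning.

Move to (6,2).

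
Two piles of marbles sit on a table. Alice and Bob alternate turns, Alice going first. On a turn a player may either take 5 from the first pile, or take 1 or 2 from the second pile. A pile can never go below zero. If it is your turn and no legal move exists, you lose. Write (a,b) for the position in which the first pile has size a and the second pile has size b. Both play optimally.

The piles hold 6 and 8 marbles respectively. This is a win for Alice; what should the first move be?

Classify positions by backward induction: terminal positions (no move available) are L. From any other position, the mover wins iff some move reaches an L.
No move ever increases a pile, so every position that can arise here has a ≤ 6 and b ≤ 8; it is enough to label the cells with 0 ≤ a ≤ 6 and 0 ≤ b ≤ 8.
Every move lowers a or b (never raises either), so fill the grid row by row in increasing a, and left to right within a row: each cell's successors are then already labelled.
      b=0  b=1  b=2  b=3  b=4  b=5  b=6  b=7  b=8
a=0:    L    W    W    L    W    W    L    W    W
a=1:    L    W    W    L    W    W    L    W    W
a=2:    L    W    W    L    W    W    L    W    W
a=3:    L    W    W    L    W    W    L    W    W
a=4:    L    W    W    L    W    W    L    W    W
a=5:    W    L    W    W    L    W    W    L    W
a=6:    W    L    W    W    L    W    W    L    W
Cells with no legal move (terminal, hence L): (0,0), (1,0), (2,0), (3,0), (4,0).
The remaining L cells, each justified by listing all of its moves:
(0,3): L (options (0,2)(W), (0,1)(W) are all W)
(0,6): L (options (0,5)(W), (0,4)(W) are all W)
(1,3): L (options (1,2)(W), (1,1)(W) are all W)
(1,6): L (options (1,5)(W), (1,4)(W) are all W)
(2,3): L (options (2,2)(W), (2,1)(W) are all W)
(2,6): L (options (2,5)(W), (2,4)(W) are all W)
(3,3): L (options (3,2)(W), (3,1)(W) are all W)
(3,6): L (options (3,5)(W), (3,4)(W) are all W)
(4,3): L (options (4,2)(W), (4,1)(W) are all W)
(4,6): L (options (4,5)(W), (4,4)(W) are all W)
(5,1): L (options (0,1)(W), (5,0)(W) are all W)
(5,4): L (options (0,4)(W), (5,3)(W), (5,2)(W) are all W)
(5,7): L (options (0,7)(W), (5,6)(W), (5,5)(W) are all W)
(6,1): L (options (1,1)(W), (6,0)(W) are all W)
(6,4): L (options (1,4)(W), (6,3)(W), (6,2)(W) are all W)
(6,7): L (options (1,7)(W), (6,6)(W), (6,5)(W) are all W)
Every other cell has at least one move into one of the L cells above, so it is W.
From (6,8), the L positions reachable in one move are: (6,7).

Move to (6,7).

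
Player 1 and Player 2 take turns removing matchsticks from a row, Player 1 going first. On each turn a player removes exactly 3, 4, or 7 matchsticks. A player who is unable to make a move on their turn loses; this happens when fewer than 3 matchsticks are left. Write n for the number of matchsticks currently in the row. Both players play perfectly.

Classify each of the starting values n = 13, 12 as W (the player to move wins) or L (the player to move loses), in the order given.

Work bottom-up. With no move the player to move loses. Otherwise the position is W if at least one move leads to an L position for the opponent, and L if every move leads to a W.
n=0: no move → L
n=1: no move → L
n=2: no move → L
n=3: W (go to 0, an L position)
n=4: W (go to 1, an L position)
n=5: W (go to 2, an L position)
n=6: W (go to 2, an L position)
n=7: W (go to 0, an L position)
n=8: W (go to 1, an L position)
n=9: W (go to 2, an L position)
n=10: L (options 7(W), 6(W), 3(W) are all W)
n=11: L (options 8(W), 7(W), 4(W) are all W)
n=12: L (options 9(W), 8(W), 5(W) are all W)
n=13: W (go to 10, an L position)

13: W, 12: L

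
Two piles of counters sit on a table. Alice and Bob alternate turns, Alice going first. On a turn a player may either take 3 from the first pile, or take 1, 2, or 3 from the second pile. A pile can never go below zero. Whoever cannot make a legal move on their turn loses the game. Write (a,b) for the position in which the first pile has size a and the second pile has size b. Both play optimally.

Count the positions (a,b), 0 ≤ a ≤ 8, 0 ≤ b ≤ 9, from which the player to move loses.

27

Positions with no move are L. A position that does have a move is losing for the player to move precisely when every available move leads to a winning position for the opponent. Fill in the labels:
Every move lowers a or b (never raises either), so fill the grid row by row in increasing a, and left to right within a row: each cell's successors are then already labelled.
      b=0  b=1  b=2  b=3  b=4  b=5  b=6  b=7  b=8  b=9
a=0:    L    W    W    W    L    W    W    W    L    W
a=1:    L    W    W    W    L    W    W    W    L    W
a=2:    L    W    W    W    L    W    W    W    L    W
a=3:    W    L    W    W    W    L    W    W    W    L
a=4:    W    L    W    W    W    L    W    W    W    L
a=5:    W    L    W    W    W    L    W    W    W    L
a=6:    L    W    W    W    L    W    W    W    L    W
a=7:    L    W    W    W    L    W    W    W    L    W
a=8:    L    W    W    W    L    W    W    W    L    W
Cells with no legal move (terminal, hence L): (0,0), (1,0), (2,0).
The remaining L cells, each justified by listing all of its moves:
(0,4): moves to (0,3)(W), (0,2)(W), (0,1)(W); every one is W ⇒ L
(0,8): moves to (0,7)(W), (0,6)(W), (0,5)(W); every one is W ⇒ L
(1,4): moves to (1,3)(W), (1,2)(W), (1,1)(W); every one is W ⇒ L
(1,8): moves to (1,7)(W), (1,6)(W), (1,5)(W); every one is W ⇒ L
(2,4): moves to (2,3)(W), (2,2)(W), (2,1)(W); every one is W ⇒ L
(2,8): moves to (2,7)(W), (2,6)(W), (2,5)(W); every one is W ⇒ L
(3,1): moves to (0,1)(W), (3,0)(W); every one is W ⇒ L
(3,5): moves to (0,5)(W), (3,4)(W), (3,3)(W), (3,2)(W); every one is W ⇒ L
(3,9): moves to (0,9)(W), (3,8)(W), (3,7)(W), (3,6)(W); every one is W ⇒ L
(4,1): moves to (1,1)(W), (4,0)(W); every one is W ⇒ L
(4,5): moves to (1,5)(W), (4,4)(W), (4,3)(W), (4,2)(W); every one is W ⇒ L
(4,9): moves to (1,9)(W), (4,8)(W), (4,7)(W), (4,6)(W); every one is W ⇒ L
(5,1): moves to (2,1)(W), (5,0)(W); every one is W ⇒ L
(5,5): moves to (2,5)(W), (5,4)(W), (5,3)(W), (5,2)(W); every one is W ⇒ L
(5,9): moves to (2,9)(W), (5,8)(W), (5,7)(W), (5,6)(W); every one is W ⇒ L
(6,0): the only move is to (3,0)(W), a W ⇒ L
(6,4): moves to (3,4)(W), (6,3)(W), (6,2)(W), (6,1)(W); every one is W ⇒ L
(6,8): moves to (3,8)(W), (6,7)(W), (6,6)(W), (6,5)(W); every one is W ⇒ L
(7,0): the only move is to (4,0)(W), a W ⇒ L
(7,4): moves to (4,4)(W), (7,3)(W), (7,2)(W), (7,1)(W); every one is W ⇒ L
(7,8): moves to (4,8)(W), (7,7)(W), (7,6)(W), (7,5)(W); every one is W ⇒ L
(8,0): the only move is to (5,0)(W), a W ⇒ L
(8,4): moves to (5,4)(W), (8,3)(W), (8,2)(W), (8,1)(W); every one is W ⇒ L
(8,8): moves to (5,8)(W), (8,7)(W), (8,6)(W), (8,5)(W); every one is W ⇒ L
Every other cell has at least one move into one of the L cells above, so it is W.
L cells per row: a=0: 3, a=1: 3, a=2: 3, a=3: 3, a=4: 3, a=5: 3, a=6: 3, a=7: 3, a=8: 3; total 27.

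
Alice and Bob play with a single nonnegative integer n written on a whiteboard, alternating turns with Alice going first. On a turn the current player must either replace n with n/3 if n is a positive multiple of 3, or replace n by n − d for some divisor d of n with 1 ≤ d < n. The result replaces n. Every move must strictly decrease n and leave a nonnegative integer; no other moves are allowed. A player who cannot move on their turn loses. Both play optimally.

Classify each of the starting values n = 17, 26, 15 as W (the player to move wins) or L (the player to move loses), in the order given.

Positions with no move are L. A position that does have a move is losing for the player to move precisely when every available move leads to a winning position for the opponent. Fill in the labels:
n=0: no move → L
n=1: no move → L
n=2: reaches L-position 1 → W
n=3: reaches L-position 1 → W
n=4: only reaches 2(W), 3(W), all W → L
n=5: reaches L-position 4 → W
n=6: reaches L-position 4 → W
n=7: only reaches 6(W), which is W → L
n=8: reaches L-position 4 → W
n=9: only reaches 3(W), 6(W), 8(W), all W → L
n=10: reaches L-position 9 → W
n=11: only reaches 10(W), which is W → L
n=12: reaches L-position 4 → W
n=13: only reaches 12(W), which is W → L
n=14: reaches L-position 7 → W
n=15: only reaches 5(W), 10(W), 12(W), 14(W), all W → L
n=16: reaches L-position 15 → W
n=17: only reaches 16(W), which is W → L
n=18: reaches L-position 9 → W
n=19: only reaches 18(W), which is W → L
n=20: reaches L-position 15 → W
n=21: reaches L-position 7 → W
n=22: reaches L-position 11 → W
n=23: only reaches 22(W), which is W → L
n=24: reaches L-position 23 → W
n=25: only reaches 20(W), 24(W), all W → L
n=26: reaches L-position 13 → W

17: L, 26: W, 15: L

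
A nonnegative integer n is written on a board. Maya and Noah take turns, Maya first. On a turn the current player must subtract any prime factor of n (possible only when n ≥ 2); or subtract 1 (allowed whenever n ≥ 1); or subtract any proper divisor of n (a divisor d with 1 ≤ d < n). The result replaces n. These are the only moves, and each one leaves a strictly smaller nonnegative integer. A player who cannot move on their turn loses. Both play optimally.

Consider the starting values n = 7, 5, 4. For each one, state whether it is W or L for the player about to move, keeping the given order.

Build the W/L table. Terminal = L. A non-terminal position is W if it has a move to some L; otherwise it is L.
n=0: no move → L
n=1: →0(L), so W
n=2: →0(L), so W
n=3: →0(L), so W
n=4: →2(W), 3(W) — all W, so L
n=5: →0(L), so W
n=6: →4(L), so W
n=7: →0(L), so W

7: W, 5: W, 4: L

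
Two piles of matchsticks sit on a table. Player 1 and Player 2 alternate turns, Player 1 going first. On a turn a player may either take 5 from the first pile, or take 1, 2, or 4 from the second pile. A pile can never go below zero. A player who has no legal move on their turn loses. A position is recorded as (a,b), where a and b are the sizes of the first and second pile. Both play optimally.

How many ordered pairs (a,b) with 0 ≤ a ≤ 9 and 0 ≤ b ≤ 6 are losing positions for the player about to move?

25

Work bottom-up. With no move the player to move loses. Otherwise the position is W if at least one move leads to an L position for the opponent, and L if every move leads to a W.
Every move lowers a or b (never raises either), so fill the grid row by row in increasing a, and left to right within a row: each cell's successors are then already labelled.
      b=0  b=1  b=2  b=3  b=4  b=5  b=6
a=0:    L    W    W    L    W    W    L
a=1:    L    W    W    L    W    W    L
a=2:    L    W    W    L    W    W    L
a=3:    L    W    W    L    W    W    L
a=4:    L    W    W    L    W    W    L
a=5:    W    L    W    W    L    W    W
a=6:    W    L    W    W    L    W    W
a=7:    W    L    W    W    L    W    W
a=8:    W    L    W    W    L    W    W
a=9:    W    L    W    W    L    W    W
Cells with no legal move (terminal, hence L): (0,0), (1,0), (2,0), (3,0), (4,0).
The remaining L cells, each justified by listing all of its moves:
(0,3): →(0,2)(W), (0,1)(W) — all W, so L
(0,6): →(0,5)(W), (0,4)(W), (0,2)(W) — all W, so L
(1,3): →(1,2)(W), (1,1)(W) — all W, so L
(1,6): →(1,5)(W), (1,4)(W), (1,2)(W) — all W, so L
(2,3): →(2,2)(W), (2,1)(W) — all W, so L
(2,6): →(2,5)(W), (2,4)(W), (2,2)(W) — all W, so L
(3,3): →(3,2)(W), (3,1)(W) — all W, so L
(3,6): →(3,5)(W), (3,4)(W), (3,2)(W) — all W, so L
(4,3): →(4,2)(W), (4,1)(W) — all W, so L
(4,6): →(4,5)(W), (4,4)(W), (4,2)(W) — all W, so L
(5,1): →(0,1)(W), (5,0)(W) — all W, so L
(5,4): →(0,4)(W), (5,3)(W), (5,2)(W), (5,0)(W) — all W, so L
(6,1): →(1,1)(W), (6,0)(W) — all W, so L
(6,4): →(1,4)(W), (6,3)(W), (6,2)(W), (6,0)(W) — all W, so L
(7,1): →(2,1)(W), (7,0)(W) — all W, so L
(7,4): →(2,4)(W), (7,3)(W), (7,2)(W), (7,0)(W) — all W, so L
(8,1): →(3,1)(W), (8,0)(W) — all W, so L
(8,4): →(3,4)(W), (8,3)(W), (8,2)(W), (8,0)(W) — all W, so L
(9,1): →(4,1)(W), (9,0)(W) — all W, so L
(9,4): →(4,4)(W), (9,3)(W), (9,2)(W), (9,0)(W) — all W, so L
Every other cell has at least one move into one of the L cells above, so it is W.
L cells per row: a=0: 3, a=1: 3, a=2: 3, a=3: 3, a=4: 3, a=5: 2, a=6: 2, a=7: 2, a=8: 2, a=9: 2; total 25.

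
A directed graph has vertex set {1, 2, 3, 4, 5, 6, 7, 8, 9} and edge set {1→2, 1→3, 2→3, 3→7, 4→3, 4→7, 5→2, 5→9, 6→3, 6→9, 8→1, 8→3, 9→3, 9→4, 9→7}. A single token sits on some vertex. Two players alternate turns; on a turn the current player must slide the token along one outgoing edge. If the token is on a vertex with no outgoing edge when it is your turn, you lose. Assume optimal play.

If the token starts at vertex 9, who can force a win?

Use the standard recursion: the mover loses at a terminal position; elsewhere, the mover wins exactly when some move hands the opponent an L position.
Every edge goes from a vertex to one that appears earlier in the order 7, 3, 4, 9, 2, 1, 5, 6, 8, so processing vertices in that order labels each vertex after all of its successors.
7: no outgoing edge → L
3: can move to 7, which is L ⇒ W
4: can move to 7, which is L ⇒ W
9: can move to 7, which is L ⇒ W
2: the only move is to 3(W), a W ⇒ L
1: can move to 2, which is L ⇒ W
5: can move to 2, which is L ⇒ W
6: moves to 9(W), 3(W); every one is W ⇒ L
8: moves to 1(W), 3(W); every one is W ⇒ L
From 9 the player to move can move to 7, reaching an L position.

The first player wins.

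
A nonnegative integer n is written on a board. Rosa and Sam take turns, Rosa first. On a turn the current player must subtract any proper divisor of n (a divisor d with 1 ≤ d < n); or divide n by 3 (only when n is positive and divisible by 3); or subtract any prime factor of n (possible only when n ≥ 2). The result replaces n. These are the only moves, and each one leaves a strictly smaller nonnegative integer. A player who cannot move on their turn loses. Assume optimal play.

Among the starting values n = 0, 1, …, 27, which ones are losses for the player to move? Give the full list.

0, 1, 4, 9, 14, 20, 26

Compute win/loss labels from the base case upward. A position with no move is L. Any other position is W if it can reach an L in one move, else L.
n=0: no move → L
n=1: no move → L
n=2: W (go to 0, an L position)
n=3: W (go to 0, an L position)
n=4: L (options 2(W), 3(W) are all W)
n=5: W (go to 0, an L position)
n=6: W (go to 4, an L position)
n=7: W (go to 0, an L position)
n=8: W (go to 4, an L position)
n=9: L (options 3(W), 6(W), 8(W) are all W)
n=10: W (go to 9, an L position)
n=11: W (go to 0, an L position)
n=12: W (go to 4, an L position)
n=13: W (go to 0, an L position)
n=14: L (options 7(W), 12(W), 13(W) are all W)
n=15: W (go to 14, an L position)
n=16: W (go to 14, an L position)
n=17: W (go to 0, an L position)
n=18: W (go to 9, an L position)
n=19: W (go to 0, an L position)
n=20: L (options 10(W), 15(W), 16(W), 18(W), 19(W) are all W)
n=21: W (go to 14, an L position)
n=22: W (go to 20, an L position)
n=23: W (go to 0, an L position)
n=24: W (go to 20, an L position)
n=25: W (go to 20, an L position)
n=26: L (options 13(W), 24(W), 25(W) are all W)
n=27: W (go to 9, an L position)
Reading off the rows marked L gives the requested list; there are 7 such values of n.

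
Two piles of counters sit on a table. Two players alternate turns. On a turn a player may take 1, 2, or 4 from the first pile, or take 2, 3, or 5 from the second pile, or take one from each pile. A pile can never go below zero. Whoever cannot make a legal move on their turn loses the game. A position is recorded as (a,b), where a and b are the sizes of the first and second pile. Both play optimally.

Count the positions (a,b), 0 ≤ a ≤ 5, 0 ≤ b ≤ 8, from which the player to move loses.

15

Classify positions by backward induction: terminal positions (no move available) are L. From any other position, the mover wins iff some move reaches an L.
Every move lowers a or b (never raises either), so fill the grid row by row in increasing a, and left to right within a row: each cell's successors are then already labelled.
      b=0  b=1  b=2  b=3  b=4  b=5  b=6  b=7  b=8
a=0:    L    L    W    W    W    W    W    L    L
a=1:    W    W    W    L    L    W    W    W    W
a=2:    W    W    L    W    W    W    L    W    W
a=3:    L    L    W    W    W    W    W    W    L
a=4:    W    W    W    L    L    W    W    W    W
a=5:    W    W    L    W    W    W    L    W    W
Cells with no legal move (terminal, hence L): (0,0), (0,1).
The remaining L cells, each justified by listing all of its moves:
(0,7): moves to (0,5)(W), (0,4)(W), (0,2)(W); every one is W ⇒ L
(0,8): moves to (0,6)(W), (0,5)(W), (0,3)(W); every one is W ⇒ L
(1,3): moves to (0,3)(W), (1,1)(W), (1,0)(W), (0,2)(W); every one is W ⇒ L
(1,4): moves to (0,4)(W), (1,2)(W), (1,1)(W), (0,3)(W); every one is W ⇒ L
(2,2): moves to (1,2)(W), (0,2)(W), (2,0)(W), (1,1)(W); every one is W ⇒ L
(2,6): moves to (1,6)(W), (0,6)(W), (2,4)(W), (2,3)(W), (2,1)(W), (1,5)(W); every one is W ⇒ L
(3,0): moves to (2,0)(W), (1,0)(W); every one is W ⇒ L
(3,1): moves to (2,1)(W), (1,1)(W), (2,0)(W); every one is W ⇒ L
(3,8): moves to (2,8)(W), (1,8)(W), (3,6)(W), (3,5)(W), (3,3)(W), (2,7)(W); every one is W ⇒ L
(4,3): moves to (3,3)(W), (2,3)(W), (0,3)(W), (4,1)(W), (4,0)(W), (3,2)(W); every one is W ⇒ L
(4,4): moves to (3,4)(W), (2,4)(W), (0,4)(W), (4,2)(W), (4,1)(W), (3,3)(W); every one is W ⇒ L
(5,2): moves to (4,2)(W), (3,2)(W), (1,2)(W), (5,0)(W), (4,1)(W); every one is W ⇒ L
(5,6): moves to (4,6)(W), (3,6)(W), (1,6)(W), (5,4)(W), (5,3)(W), (5,1)(W), (4,5)(W); every one is W ⇒ L
Every other cell has at least one move into one of the L cells above, so it is W.
L cells per row: a=0: 4, a=1: 2, a=2: 2, a=3: 3, a=4: 2, a=5: 2; total 15.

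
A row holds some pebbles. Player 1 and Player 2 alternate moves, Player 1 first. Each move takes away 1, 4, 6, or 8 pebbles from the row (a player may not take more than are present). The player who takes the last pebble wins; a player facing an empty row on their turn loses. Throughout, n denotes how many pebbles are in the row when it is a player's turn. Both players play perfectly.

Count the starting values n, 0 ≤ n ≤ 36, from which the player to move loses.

13

Use the standard recursion: the mover loses at a terminal position; elsewhere, the mover wins exactly when some move hands the opponent an L position.
n=0: no move → L
n=1: →0(L), so W
n=2: →1(W) only, which is W, so L
n=3: →2(L), so W
n=4: →0(L), so W
n=5: →4(W), 1(W) — all W, so L
n=6: →5(L), so W
n=7: →6(W), 3(W), 1(W) — all W, so L
n=8: →7(L), so W
n=9: →5(L), so W
n=10: →2(L), so W
n=11: →7(L), so W
n=12: →11(W), 8(W), 6(W), 4(W) — all W, so L
n=13: →12(L), so W
n=14: →13(W), 10(W), 8(W), 6(W) — all W, so L
n=15: →14(L), so W
n=16: →12(L), so W
n=17: →16(W), 13(W), 11(W), 9(W) — all W, so L
n=18: →17(L), so W
n=19: →18(W), 15(W), 13(W), 11(W) — all W, so L
n=20: →19(L), so W
n=21: →17(L), so W
n=22: →14(L), so W
n=23: →19(L), so W
n=24: →23(W), 20(W), 18(W), 16(W) — all W, so L
n=25: →24(L), so W
n=26: →25(W), 22(W), 20(W), 18(W) — all W, so L
n=27: →26(L), so W
n=28: →24(L), so W
n=29: →28(W), 25(W), 23(W), 21(W) — all W, so L
n=30: →29(L), so W
n=31: →30(W), 27(W), 25(W), 23(W) — all W, so L
n=32: →31(L), so W
n=33: →29(L), so W
n=34: →26(L), so W
n=35: →31(L), so W
n=36: →35(W), 32(W), 30(W), 28(W) — all W, so L
L entries with 0 ≤ n ≤ 36: n = 0, 2, 5, 7, 12, 14, 17, 19, 24, 26, 29, 31, 36; that makes 13.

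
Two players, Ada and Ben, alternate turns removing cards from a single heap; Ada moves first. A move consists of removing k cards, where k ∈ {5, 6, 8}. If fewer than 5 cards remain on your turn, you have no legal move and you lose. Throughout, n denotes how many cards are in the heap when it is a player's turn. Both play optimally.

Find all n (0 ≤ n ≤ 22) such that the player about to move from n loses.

0, 1, 2, 3, 4, 13, 14, 15, 16, 17

Classify positions by backward induction: terminal positions (no move available) are L. From any other position, the mover wins iff some move reaches an L.
n=0: no move → L
n=1: no move → L
n=2: no move → L
n=3: no move → L
n=4: no move → L
n=5: reaches L-position 0 → W
n=6: reaches L-position 1 → W
n=7: reaches L-position 2 → W
n=8: reaches L-position 3 → W
n=9: reaches L-position 4 → W
n=10: reaches L-position 4 → W
n=11: reaches L-position 3 → W
n=12: reaches L-position 4 → W
n=13: only reaches 8(W), 7(W), 5(W), all W → L
n=14: only reaches 9(W), 8(W), 6(W), all W → L
n=15: only reaches 10(W), 9(W), 7(W), all W → L
n=16: only reaches 11(W), 10(W), 8(W), all W → L
n=17: only reaches 12(W), 11(W), 9(W), all W → L
n=18: reaches L-position 13 → W
n=19: reaches L-position 14 → W
n=20: reaches L-position 15 → W
n=21: reaches L-position 16 → W
n=22: reaches L-position 17 → W
Reading off the rows marked L gives the requested list; there are 10 such values of n.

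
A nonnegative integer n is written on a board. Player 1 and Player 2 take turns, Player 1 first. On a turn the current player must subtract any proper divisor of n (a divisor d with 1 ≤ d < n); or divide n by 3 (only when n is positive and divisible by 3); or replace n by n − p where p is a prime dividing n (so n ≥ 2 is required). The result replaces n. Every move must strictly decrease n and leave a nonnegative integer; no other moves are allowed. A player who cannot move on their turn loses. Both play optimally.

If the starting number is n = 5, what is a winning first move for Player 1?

Work bottom-up. With no move the player to move loses. Otherwise the position is W if at least one move leads to an L position for the opponent, and L if every move leads to a W.
n=0: no move → L
n=1: no move → L
n=2: reaches L-position 0 → W
n=3: reaches L-position 0 → W
n=4: only reaches 2(W), 3(W), all W → L
n=5: reaches L-position 0 → W
From 5, the L positions reachable in one move are: 0, 4. Any move reaching one of these is winning.

Move to 0.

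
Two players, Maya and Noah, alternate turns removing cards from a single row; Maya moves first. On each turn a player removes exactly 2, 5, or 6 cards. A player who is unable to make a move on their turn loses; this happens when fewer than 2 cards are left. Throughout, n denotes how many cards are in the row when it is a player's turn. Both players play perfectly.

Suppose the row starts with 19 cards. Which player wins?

Classify positions by backward induction: terminal positions (no move available) are L. From any other position, the mover wins iff some move reaches an L.
n=0: no move → L
n=1: no move → L
n=2: W (go to 0, an L position)
n=3: W (go to 1, an L position)
n=4: L (sole option 2(W) is W)
n=5: W (go to 0, an L position)
n=6: W (go to 4, an L position)
n=7: W (go to 1, an L position)
n=8: L (options 6(W), 3(W), 2(W) are all W)
n=9: W (go to 4, an L position)
n=10: W (go to 8, an L position)
n=11: L (options 9(W), 6(W), 5(W) are all W)
n=12: L (options 10(W), 7(W), 6(W) are all W)
n=13: W (go to 11, an L position)
n=14: W (go to 12, an L position)
n=15: L (options 13(W), 10(W), 9(W) are all W)
n=16: W (go to 11, an L position)
n=17: W (go to 15, an L position)
n=18: W (go to 12, an L position)
n=19: L (options 17(W), 14(W), 13(W) are all W)
Every move from 19 reaches a W position, so the mover loses.

Noah wins.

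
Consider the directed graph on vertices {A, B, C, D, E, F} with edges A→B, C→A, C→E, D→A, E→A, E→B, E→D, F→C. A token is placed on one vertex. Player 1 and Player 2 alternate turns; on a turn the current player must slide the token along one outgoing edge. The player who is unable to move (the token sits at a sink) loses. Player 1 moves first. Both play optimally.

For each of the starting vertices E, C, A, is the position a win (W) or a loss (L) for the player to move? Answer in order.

Use the standard recursion: the mover loses at a terminal position; elsewhere, the mover wins exactly when some move hands the opponent an L position.
Every edge goes from a vertex to one that appears earlier in the order B, A, D, E, C, F, so processing vertices in that order labels each vertex after all of its successors.
B: no outgoing edge → L
A: reaches L-position B → W
D: only reaches A(W), which is W → L
E: reaches L-position D → W
C: only reaches E(W), A(W), all W → L
F: reaches L-position C → W

E: W, C: L, A: W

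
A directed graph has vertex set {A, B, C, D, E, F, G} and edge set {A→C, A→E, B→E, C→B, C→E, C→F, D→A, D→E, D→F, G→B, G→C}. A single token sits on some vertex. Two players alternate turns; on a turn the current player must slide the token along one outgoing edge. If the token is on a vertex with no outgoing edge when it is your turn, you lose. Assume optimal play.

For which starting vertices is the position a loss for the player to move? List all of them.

E, F, G

Work bottom-up. With no move the player to move loses. Otherwise the position is W if at least one move leads to an L position for the opponent, and L if every move leads to a W.
Every edge goes from a vertex to one that appears earlier in the order E, F, B, C, G, A, D, so processing vertices in that order labels each vertex after all of its successors.
E: no outgoing edge → L
F: no outgoing edge → L
B: →E(L), so W
C: →F(L), so W
G: →C(W), B(W) — all W, so L
A: →E(L), so W
D: →F(L), so W
The losing starting vertices are exactly the entries labelled L in this table (3 of them).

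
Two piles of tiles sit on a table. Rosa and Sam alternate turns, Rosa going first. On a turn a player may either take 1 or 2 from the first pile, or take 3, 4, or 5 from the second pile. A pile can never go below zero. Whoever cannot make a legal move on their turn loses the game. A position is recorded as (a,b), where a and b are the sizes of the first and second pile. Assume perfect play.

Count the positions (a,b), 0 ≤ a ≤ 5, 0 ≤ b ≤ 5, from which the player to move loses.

12

Work bottom-up. With no move the player to move loses. Otherwise the position is W if at least one move leads to an L position for the opponent, and L if every move leads to a W.
Every move lowers a or b (never raises either), so fill the grid row by row in increasing a, and left to right within a row: each cell's successors are then already labelled.
      b=0  b=1  b=2  b=3  b=4  b=5
a=0:    L    L    L    W    W    W
a=1:    W    W    W    L    L    L
a=2:    W    W    W    W    W    W
a=3:    L    L    L    W    W    W
a=4:    W    W    W    L    L    L
a=5:    W    W    W    W    W    W
Cells with no legal move (terminal, hence L): (0,0), (0,1), (0,2).
The remaining L cells, each justified by listing all of its moves:
(1,3): only reaches (0,3)(W), (1,0)(W), all W → L
(1,4): only reaches (0,4)(W), (1,1)(W), (1,0)(W), all W → L
(1,5): only reaches (0,5)(W), (1,2)(W), (1,1)(W), (1,0)(W), all W → L
(3,0): only reaches (2,0)(W), (1,0)(W), all W → L
(3,1): only reaches (2,1)(W), (1,1)(W), all W → L
(3,2): only reaches (2,2)(W), (1,2)(W), all W → L
(4,3): only reaches (3,3)(W), (2,3)(W), (4,0)(W), all W → L
(4,4): only reaches (3,4)(W), (2,4)(W), (4,1)(W), (4,0)(W), all W → L
(4,5): only reaches (3,5)(W), (2,5)(W), (4,2)(W), (4,1)(W), (4,0)(W), all W → L
Every other cell has at least one move into one of the L cells above, so it is W.
L cells per row: a=0: 3, a=1: 3, a=2: 0, a=3: 3, a=4: 3, a=5: 0; total 12.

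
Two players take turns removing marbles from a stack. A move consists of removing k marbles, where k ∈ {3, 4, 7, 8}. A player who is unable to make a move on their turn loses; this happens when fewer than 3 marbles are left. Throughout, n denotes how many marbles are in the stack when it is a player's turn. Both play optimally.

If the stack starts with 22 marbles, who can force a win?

Label each position W (a win for the player to move) or L (a loss). A position with no legal move is L; any other position is W exactly when some move reaches an L, and L when every move reaches a W.
n=0: no move → L
n=1: no move → L
n=2: no move → L
n=3: can move to 0, which is L ⇒ W
n=4: can move to 1, which is L ⇒ W
n=5: can move to 2, which is L ⇒ W
n=6: can move to 2, which is L ⇒ W
n=7: can move to 0, which is L ⇒ W
n=8: can move to 1, which is L ⇒ W
n=9: can move to 2, which is L ⇒ W
n=10: can move to 2, which is L ⇒ W
n=11: moves to 8(W), 7(W), 4(W), 3(W); every one is W ⇒ L
n=12: moves to 9(W), 8(W), 5(W), 4(W); every one is W ⇒ L
n=13: moves to 10(W), 9(W), 6(W), 5(W); every one is W ⇒ L
n=14: can move to 11, which is L ⇒ W
n=15: can move to 12, which is L ⇒ W
n=16: can move to 13, which is L ⇒ W
n=17: can move to 13, which is L ⇒ W
n=18: can move to 11, which is L ⇒ W
n=19: can move to 12, which is L ⇒ W
n=20: can move to 13, which is L ⇒ W
n=21: can move to 13, which is L ⇒ W
n=22: moves to 19(W), 18(W), 15(W), 14(W); every one is W ⇒ L
The starting position 22 is L: whatever the player to move does, the opponent receives a W position.

The second player wins.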